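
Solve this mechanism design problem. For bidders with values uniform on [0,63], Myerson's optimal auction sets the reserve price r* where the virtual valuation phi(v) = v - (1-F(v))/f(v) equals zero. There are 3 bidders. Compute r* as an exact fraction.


Step 1: For U[0,63], F(v) = v/63 and f(v) = 1/63
Step 2: phi(v) = v - (1 - v/63)/(1/63) = v - (63 - v) = 2v - 63
Step 3: Set phi(r*) = 0: 2r* - 63 = 0
Step 4: r* = 63/2 (the number of bidders n = 3 does not enter)

63/2


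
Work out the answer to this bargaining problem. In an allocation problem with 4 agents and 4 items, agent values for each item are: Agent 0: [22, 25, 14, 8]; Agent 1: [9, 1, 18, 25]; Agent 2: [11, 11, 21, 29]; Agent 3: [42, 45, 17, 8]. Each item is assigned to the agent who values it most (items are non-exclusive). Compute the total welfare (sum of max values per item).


Step 1: For each item, find the maximum value among all agents.
Step 2: Item 0 -> Agent 3 (value 42)
Step 3: Item 1 -> Agent 3 (value 45)
Step 4: Item 2 -> Agent 2 (value 21)
Step 5: Item 3 -> Agent 2 (value 29)
Step 6: Total welfare = 42 + 45 + 21 + 29 = 137

137


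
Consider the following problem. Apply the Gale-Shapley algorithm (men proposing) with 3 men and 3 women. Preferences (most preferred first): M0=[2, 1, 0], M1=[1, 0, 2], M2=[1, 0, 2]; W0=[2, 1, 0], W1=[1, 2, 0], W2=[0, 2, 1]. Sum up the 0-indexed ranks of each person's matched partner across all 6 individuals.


Step 1: Run Gale-Shapley (men propose, women hold best offer):
  M0 proposes to W2; she accepts
  M1 proposes to W1; she accepts
  M2 proposes to W1; rejected
  M2 proposes to W0; she accepts
Step 2: Final matching: W0-M2, W1-M1, W2-M0
Step 3: 0-indexed ranks (man's rank of his match, then woman's): 1 + 0 + 0 + 0 + 0 + 0
Step 4: Total rank sum = 1

1


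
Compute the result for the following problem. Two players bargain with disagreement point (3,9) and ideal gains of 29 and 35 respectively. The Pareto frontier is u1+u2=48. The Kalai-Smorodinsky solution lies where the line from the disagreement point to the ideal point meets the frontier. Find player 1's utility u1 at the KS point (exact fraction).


Step 1: At the KS point, (u1-d1)/r1 = (u2-d2)/r2 = t and u1+u2 = 48
Step 2: u1 = d1 + r1*t and u2 = d2 + r2*t, so (d1 + r1*t) + (d2 + r2*t) = 48
Step 3: t = (48 - 3 - 9)/(29 + 35) = 36/64 = 9/16
Step 4: u1 = d1 + r1*t = 3 + 29 * 9/16 = 309/16
Step 5: (Check: u2 = d2 + r2*t = 459/16; u1+u2 = 309/16 + 459/16 = 48, on the frontier.)

309/16


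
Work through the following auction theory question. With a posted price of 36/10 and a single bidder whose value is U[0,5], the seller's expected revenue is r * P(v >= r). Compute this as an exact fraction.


Step 1: Posted price r = 18/5, value support [0,5]
Step 2: P(v >= r) = (5 - 18/5)/5 = 7/25
Step 3: Expected revenue = r * P(v >= r) = 18/5 * 7/25
Step 4: Revenue = 126/125

126/125


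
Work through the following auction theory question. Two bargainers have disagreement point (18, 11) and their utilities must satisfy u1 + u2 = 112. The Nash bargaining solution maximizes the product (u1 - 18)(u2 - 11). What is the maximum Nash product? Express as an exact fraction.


Step 1: The Nash solution splits surplus symmetrically above the disagreement point
Step 2: u1 = (total + d1 - d2)/2 = (112 + 18 - 11)/2 = 119/2
Step 3: u2 = (total - d1 + d2)/2 = (112 - 18 + 11)/2 = 105/2
Step 4: Nash product = (119/2 - 18) * (105/2 - 11)
Step 5: = 83/2 * 83/2 = 6889/4

6889/4


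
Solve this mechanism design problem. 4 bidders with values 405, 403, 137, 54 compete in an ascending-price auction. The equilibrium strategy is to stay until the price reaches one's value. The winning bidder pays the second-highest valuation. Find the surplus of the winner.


Step 1: Identify the highest value: 405
Step 2: Identify the second-highest value: 403
Step 3: The final price = second-highest value = 403
Step 4: Surplus = 405 - 403 = 2

2


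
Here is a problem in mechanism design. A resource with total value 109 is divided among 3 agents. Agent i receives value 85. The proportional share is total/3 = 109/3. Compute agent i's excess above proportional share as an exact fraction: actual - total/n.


Step 1: Proportional share = 109/3
Step 2: Agent's actual allocation = 85
Step 3: Excess = 85 - 109/3 = 146/3

146/3


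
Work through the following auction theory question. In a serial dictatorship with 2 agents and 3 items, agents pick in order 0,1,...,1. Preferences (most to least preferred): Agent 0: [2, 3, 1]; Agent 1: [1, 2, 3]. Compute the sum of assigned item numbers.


Step 1: Agent 0 picks item 2
Step 2: Agent 1 picks item 1
Step 3: Sum = 2 + 1 = 3

3


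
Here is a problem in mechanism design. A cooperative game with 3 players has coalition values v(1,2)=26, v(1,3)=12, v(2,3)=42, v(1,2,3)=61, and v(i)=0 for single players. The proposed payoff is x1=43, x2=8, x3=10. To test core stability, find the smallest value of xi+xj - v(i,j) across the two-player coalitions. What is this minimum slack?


Step 1: Slack for coalition (1,2): x1+x2 - v12 = 51 - 26 = 25
Step 2: Slack for coalition (1,3): x1+x3 - v13 = 53 - 12 = 41
Step 3: Slack for coalition (2,3): x2+x3 - v23 = 18 - 42 = -24
Step 4: Minimum slack = min(25, 41, -24) = -24, attained by (2,3); coalition (2,3) can block (slack < 0), so the allocation is not in the core

-24


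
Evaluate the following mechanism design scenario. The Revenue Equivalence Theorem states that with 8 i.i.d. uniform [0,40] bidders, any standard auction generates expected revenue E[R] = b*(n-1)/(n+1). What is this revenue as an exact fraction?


Step 1: By Revenue Equivalence, expected revenue = b*(n-1)/(n+1)
Step 2: Substituting n = 8, b = 40
Step 3: Revenue = 40*(8-1)/(8+1) = 40*7/9
Step 4: Revenue = 280/9

280/9


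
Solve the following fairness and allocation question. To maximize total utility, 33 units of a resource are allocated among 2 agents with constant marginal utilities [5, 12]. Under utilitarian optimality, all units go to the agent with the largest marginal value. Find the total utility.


Step 1: The marginal utilities are [5, 12]
Step 2: The highest marginal utility is 12
Step 3: All 33 units go to that agent
Step 4: Total utility = 12 * 33 = 396

396


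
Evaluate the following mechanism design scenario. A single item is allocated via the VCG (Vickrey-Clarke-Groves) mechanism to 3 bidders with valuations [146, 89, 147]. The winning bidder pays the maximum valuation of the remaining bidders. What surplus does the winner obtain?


Step 1: The winner is the agent with the highest value: agent 2 with value 147
Step 2: Values of other agents: [146, 89]
Step 3: VCG payment = max of others' values = 146
Step 4: Surplus = 147 - 146 = 1

1


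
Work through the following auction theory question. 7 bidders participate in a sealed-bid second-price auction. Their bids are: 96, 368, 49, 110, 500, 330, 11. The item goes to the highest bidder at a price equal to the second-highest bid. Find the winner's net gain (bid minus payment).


Step 1: Sort bids in descending order: 500, 368, 330, 110, 96, 49, 11
Step 2: The winning bid is the highest: 500
Step 3: The payment equals the second-highest bid: 368
Step 4: Surplus = winner's bid - payment = 500 - 368 = 132

132


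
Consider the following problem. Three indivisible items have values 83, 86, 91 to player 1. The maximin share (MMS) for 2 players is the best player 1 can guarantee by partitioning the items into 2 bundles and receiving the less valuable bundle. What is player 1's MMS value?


Step 1: Item values = 83, 86, 91
Step 2: Enumerate all 2-bundle partitions and take the smaller bundle:
  Partition 1: {83} vs {86,91} -> bundles 83, 177; min = 83
  Partition 2: {86} vs {83,91} -> bundles 86, 174; min = 86
  Partition 3: {91} vs {83,86} -> bundles 91, 169; min = 91
Step 3: MMS = max(83, 86, 91) = 91

91


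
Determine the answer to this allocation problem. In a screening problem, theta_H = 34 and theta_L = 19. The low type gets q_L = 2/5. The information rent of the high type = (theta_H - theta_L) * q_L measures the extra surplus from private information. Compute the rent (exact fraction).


Step 1: theta_H - theta_L = 34 - 19 = 15
Step 2: Information rent = (theta_H - theta_L) * q_L
Step 3: = 15 * 2/5
Step 4: = 6

6


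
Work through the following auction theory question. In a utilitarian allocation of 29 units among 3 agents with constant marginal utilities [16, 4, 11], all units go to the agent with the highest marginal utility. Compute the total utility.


Step 1: The marginal utilities are [16, 4, 11]
Step 2: The highest marginal utility is 16
Step 3: All 29 units go to that agent
Step 4: Total utility = 16 * 29 = 464

464


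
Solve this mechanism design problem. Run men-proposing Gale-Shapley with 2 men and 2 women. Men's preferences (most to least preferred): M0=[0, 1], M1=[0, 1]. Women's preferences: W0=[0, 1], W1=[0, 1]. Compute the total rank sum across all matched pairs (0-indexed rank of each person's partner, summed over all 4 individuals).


Step 1: Run Gale-Shapley (men propose, women hold best offer):
  M0 proposes to W0; she accepts
  M1 proposes to W0; rejected
  M1 proposes to W1; she accepts
Step 2: Final matching: W0-M0, W1-M1
Step 3: 0-indexed ranks (man's rank of his match, then woman's): 0 + 0 + 1 + 1
Step 4: Total rank sum = 2

2


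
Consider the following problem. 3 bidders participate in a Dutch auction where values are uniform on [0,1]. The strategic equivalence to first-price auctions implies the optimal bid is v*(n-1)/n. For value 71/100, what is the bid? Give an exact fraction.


Step 1: Dutch auctions are strategically equivalent to first-price auctions
Step 2: The equilibrium bid is b(v) = v*(n-1)/n
Step 3: b = 71/100 * 2/3
Step 4: b = 71/150

71/150


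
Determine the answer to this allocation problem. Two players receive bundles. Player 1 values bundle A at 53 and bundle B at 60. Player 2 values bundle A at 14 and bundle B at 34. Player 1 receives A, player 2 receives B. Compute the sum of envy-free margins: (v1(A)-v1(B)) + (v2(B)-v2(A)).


Step 1: Player 1's margin = v1(A) - v1(B) = 53 - 60 = -7
Step 2: Player 2's margin = v2(B) - v2(A) = 34 - 14 = 20
Step 3: Total margin = -7 + 20 = 13

13


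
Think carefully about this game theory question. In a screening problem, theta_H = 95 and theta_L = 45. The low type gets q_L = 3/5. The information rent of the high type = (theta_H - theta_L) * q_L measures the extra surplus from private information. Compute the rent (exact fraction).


Step 1: theta_H - theta_L = 95 - 45 = 50
Step 2: Information rent = (theta_H - theta_L) * q_L
Step 3: = 50 * 3/5
Step 4: = 30

30


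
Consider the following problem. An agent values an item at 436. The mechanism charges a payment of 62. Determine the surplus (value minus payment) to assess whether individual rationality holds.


Step 1: Surplus = value - payment = 436 - 62 = 374
Step 2: IR is satisfied (surplus >= 0)

374


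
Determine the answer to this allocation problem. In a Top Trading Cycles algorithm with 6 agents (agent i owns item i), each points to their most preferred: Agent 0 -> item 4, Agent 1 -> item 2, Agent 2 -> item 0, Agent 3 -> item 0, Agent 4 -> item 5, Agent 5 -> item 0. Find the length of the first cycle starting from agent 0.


Step 1: Trace the pointer graph from agent 0: 0 -> 4 -> 5 -> 0
Step 2: A cycle is detected when we revisit agent 0
Step 3: The cycle is: 0 -> 4 -> 5 -> 0
Step 4: Cycle length = 3

3


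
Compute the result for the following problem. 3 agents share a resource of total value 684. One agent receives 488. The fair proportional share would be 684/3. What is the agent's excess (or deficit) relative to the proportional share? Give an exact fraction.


Step 1: Proportional share = 684/3 = 228
Step 2: Agent's actual allocation = 488
Step 3: Excess = 488 - 228 = 260

260


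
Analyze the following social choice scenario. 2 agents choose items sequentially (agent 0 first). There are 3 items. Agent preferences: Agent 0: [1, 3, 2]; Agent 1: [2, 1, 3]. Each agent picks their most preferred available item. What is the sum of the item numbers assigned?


Step 1: Agent 0 picks item 1
Step 2: Agent 1 picks item 2
Step 3: Sum = 1 + 2 = 3

3


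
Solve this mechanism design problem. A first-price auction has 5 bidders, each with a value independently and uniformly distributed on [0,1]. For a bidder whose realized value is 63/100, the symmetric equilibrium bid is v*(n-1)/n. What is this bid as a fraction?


Step 1: The symmetric BNE bidding function is b(v) = v * (n-1) / n
Step 2: Substitute v = 63/100 and n = 5
Step 3: b = 63/100 * 4/5
Step 4: b = 63/125

63/125


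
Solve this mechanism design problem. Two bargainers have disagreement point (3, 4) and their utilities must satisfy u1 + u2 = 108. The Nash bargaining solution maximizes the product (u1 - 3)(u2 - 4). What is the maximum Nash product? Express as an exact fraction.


Step 1: The Nash solution splits surplus symmetrically above the disagreement point
Step 2: u1 = (total + d1 - d2)/2 = (108 + 3 - 4)/2 = 107/2
Step 3: u2 = (total - d1 + d2)/2 = (108 - 3 + 4)/2 = 109/2
Step 4: Nash product = (107/2 - 3) * (109/2 - 4)
Step 5: = 101/2 * 101/2 = 10201/4

10201/4


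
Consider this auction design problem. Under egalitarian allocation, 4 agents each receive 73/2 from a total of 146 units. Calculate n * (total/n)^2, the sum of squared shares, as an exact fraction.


Step 1: Each agent's share = 146/4 = 73/2
Step 2: Square of each share = (73/2)^2 = 5329/4
Step 3: Sum of squares = 4 * 5329/4 = 5329

5329


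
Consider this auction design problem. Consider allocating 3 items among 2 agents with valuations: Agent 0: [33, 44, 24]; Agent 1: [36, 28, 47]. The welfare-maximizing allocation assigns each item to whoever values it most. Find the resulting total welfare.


Step 1: For each item, find the maximum value among all agents.
Step 2: Item 0 -> Agent 1 (value 36)
Step 3: Item 1 -> Agent 0 (value 44)
Step 4: Item 2 -> Agent 1 (value 47)
Step 5: Total welfare = 36 + 44 + 47 = 127

127


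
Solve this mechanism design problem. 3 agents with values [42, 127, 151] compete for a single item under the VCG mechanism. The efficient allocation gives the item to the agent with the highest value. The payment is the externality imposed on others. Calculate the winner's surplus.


Step 1: The winner is the agent with the highest value: agent 2 with value 151
Step 2: Values of other agents: [42, 127]
Step 3: VCG payment = max of others' values = 127
Step 4: Surplus = 151 - 127 = 24

24


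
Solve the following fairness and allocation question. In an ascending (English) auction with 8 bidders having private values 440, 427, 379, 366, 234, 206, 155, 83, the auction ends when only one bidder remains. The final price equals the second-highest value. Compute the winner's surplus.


Step 1: Identify the highest value: 440
Step 2: Identify the second-highest value: 427
Step 3: The final price = second-highest value = 427
Step 4: Surplus = 440 - 427 = 13

13


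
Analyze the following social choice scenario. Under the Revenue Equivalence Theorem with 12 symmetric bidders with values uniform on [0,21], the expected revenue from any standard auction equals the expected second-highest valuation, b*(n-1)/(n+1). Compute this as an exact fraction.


Step 1: By Revenue Equivalence, expected revenue = b*(n-1)/(n+1)
Step 2: Substituting n = 12, b = 21
Step 3: Revenue = 21*(12-1)/(12+1) = 21*11/13
Step 4: Revenue = 231/13

231/13


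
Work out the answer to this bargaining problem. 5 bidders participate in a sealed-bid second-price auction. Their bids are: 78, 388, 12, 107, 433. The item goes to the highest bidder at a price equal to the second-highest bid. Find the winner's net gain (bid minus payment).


Step 1: Sort bids in descending order: 433, 388, 107, 78, 12
Step 2: The winning bid is the highest: 433
Step 3: The payment equals the second-highest bid: 388
Step 4: Surplus = winner's bid - payment = 433 - 388 = 45

45


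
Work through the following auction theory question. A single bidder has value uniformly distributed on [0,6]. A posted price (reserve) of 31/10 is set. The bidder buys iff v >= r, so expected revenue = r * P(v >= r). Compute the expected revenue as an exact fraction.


Step 1: Posted price r = 31/10, value support [0,6]
Step 2: P(v >= r) = (6 - 31/10)/6 = 29/60
Step 3: Expected revenue = r * P(v >= r) = 31/10 * 29/60
Step 4: Revenue = 899/600

899/600


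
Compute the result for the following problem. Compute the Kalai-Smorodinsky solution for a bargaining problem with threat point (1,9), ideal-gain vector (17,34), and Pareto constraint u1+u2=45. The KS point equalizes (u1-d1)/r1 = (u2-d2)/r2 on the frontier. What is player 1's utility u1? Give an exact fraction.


Step 1: At the KS point, (u1-d1)/r1 = (u2-d2)/r2 = t and u1+u2 = 45
Step 2: u1 = d1 + r1*t and u2 = d2 + r2*t, so (d1 + r1*t) + (d2 + r2*t) = 45
Step 3: t = (45 - 1 - 9)/(17 + 34) = 35/51
Step 4: u1 = d1 + r1*t = 1 + 17 * 35/51 = 38/3
Step 5: (Check: u2 = d2 + r2*t = 97/3; u1+u2 = 38/3 + 97/3 = 45, on the frontier.)

38/3


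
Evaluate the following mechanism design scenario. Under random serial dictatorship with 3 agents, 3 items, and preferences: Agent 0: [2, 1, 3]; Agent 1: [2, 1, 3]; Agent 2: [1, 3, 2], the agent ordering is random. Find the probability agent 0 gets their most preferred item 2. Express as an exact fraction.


Step 1: Agent 0 wants item 2
Step 2: There are 6 possible orderings of agents
Step 3: In 3 orderings, agent 0 gets item 2
Step 4: Probability = 3/6 = 1/2

1/2


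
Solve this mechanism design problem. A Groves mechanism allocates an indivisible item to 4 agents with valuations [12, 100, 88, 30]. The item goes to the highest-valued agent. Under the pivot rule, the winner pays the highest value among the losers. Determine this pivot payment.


Step 1: The efficient winner is agent 1 with value 100
Step 2: Other agents' values: [12, 88, 30]
Step 3: Pivot payment = max(others) = 88
Step 4: The winner pays 88

88


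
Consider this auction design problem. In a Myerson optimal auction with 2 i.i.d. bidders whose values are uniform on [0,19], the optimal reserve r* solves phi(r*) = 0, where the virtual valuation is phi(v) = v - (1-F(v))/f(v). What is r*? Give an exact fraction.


Step 1: For U[0,19], F(v) = v/19 and f(v) = 1/19
Step 2: phi(v) = v - (1 - v/19)/(1/19) = v - (19 - v) = 2v - 19
Step 3: Set phi(r*) = 0: 2r* - 19 = 0
Step 4: r* = 19/2 (the number of bidders n = 2 does not enter)

19/2


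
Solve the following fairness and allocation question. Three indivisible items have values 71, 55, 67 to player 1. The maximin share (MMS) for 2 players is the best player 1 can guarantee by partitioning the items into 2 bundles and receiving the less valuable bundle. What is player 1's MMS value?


Step 1: Item values = 71, 55, 67
Step 2: Enumerate all 2-bundle partitions and take the smaller bundle:
  Partition 1: {71} vs {55,67} -> bundles 71, 122; min = 71
  Partition 2: {55} vs {71,67} -> bundles 55, 138; min = 55
  Partition 3: {67} vs {71,55} -> bundles 67, 126; min = 67
Step 3: MMS = max(71, 55, 67) = 71

71


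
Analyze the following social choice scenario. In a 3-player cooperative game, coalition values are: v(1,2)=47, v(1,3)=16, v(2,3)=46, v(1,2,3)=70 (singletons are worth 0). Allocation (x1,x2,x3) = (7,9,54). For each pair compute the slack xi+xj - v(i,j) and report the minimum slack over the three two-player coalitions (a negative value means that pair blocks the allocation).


Step 1: Slack for coalition (1,2): x1+x2 - v12 = 16 - 47 = -31
Step 2: Slack for coalition (1,3): x1+x3 - v13 = 61 - 16 = 45
Step 3: Slack for coalition (2,3): x2+x3 - v23 = 63 - 46 = 17
Step 4: Minimum slack = min(-31, 45, 17) = -31, attained by (1,2); coalition (1,2) can block (slack < 0), so the allocation is not in the core

-31


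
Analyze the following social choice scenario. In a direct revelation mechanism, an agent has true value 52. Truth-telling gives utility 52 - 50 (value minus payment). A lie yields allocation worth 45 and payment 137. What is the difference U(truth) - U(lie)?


Step 1: U(truth) = value - payment = 52 - 50 = 2
Step 2: U(lie) = allocation - payment = 45 - 137 = -92
Step 3: IC gap = 2 - (-92) = 94

94


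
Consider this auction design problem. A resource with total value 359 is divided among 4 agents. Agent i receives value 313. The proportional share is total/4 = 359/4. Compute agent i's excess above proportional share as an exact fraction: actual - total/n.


Step 1: Proportional share = 359/4
Step 2: Agent's actual allocation = 313
Step 3: Excess = 313 - 359/4 = 893/4

893/4


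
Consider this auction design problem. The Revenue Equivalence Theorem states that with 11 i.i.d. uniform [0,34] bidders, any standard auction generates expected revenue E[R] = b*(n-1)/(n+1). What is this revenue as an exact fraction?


Step 1: By Revenue Equivalence, expected revenue = b*(n-1)/(n+1)
Step 2: Substituting n = 11, b = 34
Step 3: Revenue = 34*(11-1)/(11+1) = 34*10/12
Step 4: Revenue = 340/12 = 85/3

85/3


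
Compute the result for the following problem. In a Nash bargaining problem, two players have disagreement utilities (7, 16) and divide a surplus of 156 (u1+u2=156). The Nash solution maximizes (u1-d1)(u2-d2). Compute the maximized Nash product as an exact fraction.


Step 1: The Nash solution splits surplus symmetrically above the disagreement point
Step 2: u1 = (total + d1 - d2)/2 = (156 + 7 - 16)/2 = 147/2
Step 3: u2 = (total - d1 + d2)/2 = (156 - 7 + 16)/2 = 165/2
Step 4: Nash product = (147/2 - 7) * (165/2 - 16)
Step 5: = 133/2 * 133/2 = 17689/4

17689/4


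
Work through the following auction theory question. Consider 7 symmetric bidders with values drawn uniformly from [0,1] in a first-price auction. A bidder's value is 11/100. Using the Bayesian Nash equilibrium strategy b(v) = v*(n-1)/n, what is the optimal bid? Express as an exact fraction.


Step 1: The symmetric BNE bidding function is b(v) = v * (n-1) / n
Step 2: Substitute v = 11/100 and n = 7
Step 3: b = 11/100 * 6/7
Step 4: b = 33/350

33/350


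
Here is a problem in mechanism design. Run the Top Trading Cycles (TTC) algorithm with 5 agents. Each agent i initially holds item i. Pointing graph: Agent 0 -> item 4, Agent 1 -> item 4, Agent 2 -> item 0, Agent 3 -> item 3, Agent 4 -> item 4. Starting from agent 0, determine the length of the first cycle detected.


Step 1: Trace the pointer graph from agent 0: 0 -> 4 -> 4
Step 2: A cycle is detected when we revisit agent 4
Step 3: The cycle is: 4 -> 4
Step 4: Cycle length = 1

1


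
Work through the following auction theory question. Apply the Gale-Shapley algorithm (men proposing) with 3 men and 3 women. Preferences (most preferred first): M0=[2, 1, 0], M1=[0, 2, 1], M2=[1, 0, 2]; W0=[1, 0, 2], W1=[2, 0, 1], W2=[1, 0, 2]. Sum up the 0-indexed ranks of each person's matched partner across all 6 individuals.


Step 1: Run Gale-Shapley (men propose, women hold best offer):
  M0 proposes to W2; she accepts
  M1 proposes to W0; she accepts
  M2 proposes to W1; she accepts
Step 2: Final matching: W0-M1, W1-M2, W2-M0
Step 3: 0-indexed ranks (man's rank of his match, then woman's): 0 + 0 + 0 + 0 + 0 + 1
Step 4: Total rank sum = 1

1


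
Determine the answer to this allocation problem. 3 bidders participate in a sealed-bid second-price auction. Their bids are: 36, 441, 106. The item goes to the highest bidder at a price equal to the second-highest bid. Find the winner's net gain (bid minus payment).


Step 1: Sort bids in descending order: 441, 106, 36
Step 2: The winning bid is the highest: 441
Step 3: The payment equals the second-highest bid: 106
Step 4: Surplus = winner's bid - payment = 441 - 106 = 335

335


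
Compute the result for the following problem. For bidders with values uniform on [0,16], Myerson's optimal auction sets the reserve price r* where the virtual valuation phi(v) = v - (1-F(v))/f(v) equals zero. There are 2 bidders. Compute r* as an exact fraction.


Step 1: For U[0,16], F(v) = v/16 and f(v) = 1/16
Step 2: phi(v) = v - (1 - v/16)/(1/16) = v - (16 - v) = 2v - 16
Step 3: Set phi(r*) = 0: 2r* - 16 = 0
Step 4: r* = 16/2 = 8 (the number of bidders n = 2 does not enter)

8


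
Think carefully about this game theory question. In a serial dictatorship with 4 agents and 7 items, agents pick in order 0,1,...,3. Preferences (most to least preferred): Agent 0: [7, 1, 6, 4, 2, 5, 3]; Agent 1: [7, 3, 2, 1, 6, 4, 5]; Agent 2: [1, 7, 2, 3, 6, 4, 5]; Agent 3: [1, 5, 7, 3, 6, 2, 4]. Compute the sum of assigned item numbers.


Step 1: Agent 0 picks item 7
Step 2: Agent 1 picks item 3
Step 3: Agent 2 picks item 1
Step 4: Agent 3 picks item 5
Step 5: Sum = 7 + 3 + 1 + 5 = 16

16


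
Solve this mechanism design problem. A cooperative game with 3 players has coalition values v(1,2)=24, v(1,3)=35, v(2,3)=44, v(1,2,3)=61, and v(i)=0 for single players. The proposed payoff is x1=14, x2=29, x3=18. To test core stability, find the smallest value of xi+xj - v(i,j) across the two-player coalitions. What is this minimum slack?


Step 1: Slack for coalition (1,2): x1+x2 - v12 = 43 - 24 = 19
Step 2: Slack for coalition (1,3): x1+x3 - v13 = 32 - 35 = -3
Step 3: Slack for coalition (2,3): x2+x3 - v23 = 47 - 44 = 3
Step 4: Minimum slack = min(19, -3, 3) = -3, attained by (1,3); coalition (1,3) can block (slack < 0), so the allocation is not in the core

-3


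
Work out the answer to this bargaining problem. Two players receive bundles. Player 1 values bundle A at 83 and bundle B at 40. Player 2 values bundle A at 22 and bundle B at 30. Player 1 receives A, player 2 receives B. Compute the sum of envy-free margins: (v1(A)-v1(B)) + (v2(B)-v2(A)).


Step 1: Player 1's margin = v1(A) - v1(B) = 83 - 40 = 43
Step 2: Player 2's margin = v2(B) - v2(A) = 30 - 22 = 8
Step 3: Total margin = 43 + 8 = 51

51


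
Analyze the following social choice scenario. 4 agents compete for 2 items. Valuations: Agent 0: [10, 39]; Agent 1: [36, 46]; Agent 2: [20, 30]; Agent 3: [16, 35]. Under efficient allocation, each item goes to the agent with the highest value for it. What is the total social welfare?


Step 1: For each item, find the maximum value among all agents.
Step 2: Item 0 -> Agent 1 (value 36)
Step 3: Item 1 -> Agent 1 (value 46)
Step 4: Total welfare = 36 + 46 = 82

82


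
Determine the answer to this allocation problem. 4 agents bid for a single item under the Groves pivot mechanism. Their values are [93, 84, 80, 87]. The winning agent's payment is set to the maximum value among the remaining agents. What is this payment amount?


Step 1: The efficient winner is agent 0 with value 93
Step 2: Other agents' values: [84, 80, 87]
Step 3: Pivot payment = max(others) = 87
Step 4: The winner pays 87

87


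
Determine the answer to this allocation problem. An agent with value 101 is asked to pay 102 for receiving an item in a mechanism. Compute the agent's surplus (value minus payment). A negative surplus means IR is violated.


Step 1: Surplus = value - payment = 101 - 102 = -1
Step 2: IR is violated (surplus < 0)

-1


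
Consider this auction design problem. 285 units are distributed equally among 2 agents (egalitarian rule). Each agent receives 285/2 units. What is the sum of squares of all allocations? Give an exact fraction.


Step 1: Each agent's share = 285/2
Step 2: Square of each share = (285/2)^2 = 81225/4
Step 3: Sum of squares = 2 * 81225/4 = 81225/2

81225/2


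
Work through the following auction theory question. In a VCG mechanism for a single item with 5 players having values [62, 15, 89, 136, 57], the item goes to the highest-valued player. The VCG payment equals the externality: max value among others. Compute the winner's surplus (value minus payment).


Step 1: The winner is the agent with the highest value: agent 3 with value 136
Step 2: Values of other agents: [62, 15, 89, 57]
Step 3: VCG payment = max of others' values = 89
Step 4: Surplus = 136 - 89 = 47

47


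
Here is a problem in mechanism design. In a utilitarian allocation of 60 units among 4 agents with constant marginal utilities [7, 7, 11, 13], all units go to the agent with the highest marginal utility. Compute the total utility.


Step 1: The marginal utilities are [7, 7, 11, 13]
Step 2: The highest marginal utility is 13
Step 3: All 60 units go to that agent
Step 4: Total utility = 13 * 60 = 780

780


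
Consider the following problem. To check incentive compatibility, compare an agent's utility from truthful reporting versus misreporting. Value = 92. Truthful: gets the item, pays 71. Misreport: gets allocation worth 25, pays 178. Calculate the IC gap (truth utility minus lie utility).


Step 1: U(truth) = value - payment = 92 - 71 = 21
Step 2: U(lie) = allocation - payment = 25 - 178 = -153
Step 3: IC gap = 21 - (-153) = 174

174


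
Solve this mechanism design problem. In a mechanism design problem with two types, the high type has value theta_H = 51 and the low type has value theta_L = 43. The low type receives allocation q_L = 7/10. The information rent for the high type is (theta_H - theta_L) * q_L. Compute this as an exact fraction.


Step 1: theta_H - theta_L = 51 - 43 = 8
Step 2: Information rent = (theta_H - theta_L) * q_L
Step 3: = 8 * 7/10
Step 4: = 28/5

28/5


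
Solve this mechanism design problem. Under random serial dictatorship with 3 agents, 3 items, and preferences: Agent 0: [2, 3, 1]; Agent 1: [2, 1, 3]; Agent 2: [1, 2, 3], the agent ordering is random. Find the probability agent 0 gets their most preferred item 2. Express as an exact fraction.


Step 1: Agent 0 wants item 2
Step 2: There are 6 possible orderings of agents
Step 3: In 3 orderings, agent 0 gets item 2
Step 4: Probability = 3/6 = 1/2

1/2


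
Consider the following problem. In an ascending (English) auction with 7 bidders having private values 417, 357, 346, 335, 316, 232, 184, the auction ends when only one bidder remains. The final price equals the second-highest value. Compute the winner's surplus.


Step 1: Identify the highest value: 417
Step 2: Identify the second-highest value: 357
Step 3: The final price = second-highest value = 357
Step 4: Surplus = 417 - 357 = 60

60


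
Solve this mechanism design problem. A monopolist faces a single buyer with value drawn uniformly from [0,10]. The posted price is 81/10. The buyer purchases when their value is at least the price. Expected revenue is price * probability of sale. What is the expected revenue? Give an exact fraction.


Step 1: Posted price r = 81/10, value support [0,10]
Step 2: P(v >= r) = (10 - 81/10)/10 = 19/100
Step 3: Expected revenue = r * P(v >= r) = 81/10 * 19/100
Step 4: Revenue = 1539/1000

1539/1000


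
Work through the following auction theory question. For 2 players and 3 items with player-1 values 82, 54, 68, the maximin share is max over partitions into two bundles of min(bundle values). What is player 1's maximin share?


Step 1: Item values = 82, 54, 68
Step 2: Enumerate all 2-bundle partitions and take the smaller bundle:
  Partition 1: {82} vs {54,68} -> bundles 82, 122; min = 82
  Partition 2: {54} vs {82,68} -> bundles 54, 150; min = 54
  Partition 3: {68} vs {82,54} -> bundles 68, 136; min = 68
Step 3: MMS = max(82, 54, 68) = 82

82


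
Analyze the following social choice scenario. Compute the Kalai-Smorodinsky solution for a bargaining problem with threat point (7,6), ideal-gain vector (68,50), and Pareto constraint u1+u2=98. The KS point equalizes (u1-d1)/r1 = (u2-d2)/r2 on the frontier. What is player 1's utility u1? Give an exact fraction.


Step 1: At the KS point, (u1-d1)/r1 = (u2-d2)/r2 = t and u1+u2 = 98
Step 2: u1 = d1 + r1*t and u2 = d2 + r2*t, so (d1 + r1*t) + (d2 + r2*t) = 98
Step 3: t = (98 - 7 - 6)/(68 + 50) = 85/118
Step 4: u1 = d1 + r1*t = 7 + 68 * 85/118 = 3303/59
Step 5: (Check: u2 = d2 + r2*t = 2479/59; u1+u2 = 3303/59 + 2479/59 = 98, on the frontier.)

3303/59


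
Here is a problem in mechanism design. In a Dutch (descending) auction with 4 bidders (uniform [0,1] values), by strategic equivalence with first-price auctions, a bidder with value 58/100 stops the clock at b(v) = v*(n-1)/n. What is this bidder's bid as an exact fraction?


Step 1: Dutch auctions are strategically equivalent to first-price auctions
Step 2: The equilibrium bid is b(v) = v*(n-1)/n
Step 3: b = 29/50 * 3/4
Step 4: b = 87/200

87/200


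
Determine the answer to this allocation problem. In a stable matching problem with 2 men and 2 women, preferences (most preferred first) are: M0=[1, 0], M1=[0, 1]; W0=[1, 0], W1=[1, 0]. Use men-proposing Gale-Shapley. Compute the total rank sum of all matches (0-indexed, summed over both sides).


Step 1: Run Gale-Shapley (men propose, women hold best offer):
  M0 proposes to W1; she accepts
  M1 proposes to W0; she accepts
Step 2: Final matching: W0-M1, W1-M0
Step 3: 0-indexed ranks (man's rank of his match, then woman's): 0 + 0 + 0 + 1
Step 4: Total rank sum = 1

1


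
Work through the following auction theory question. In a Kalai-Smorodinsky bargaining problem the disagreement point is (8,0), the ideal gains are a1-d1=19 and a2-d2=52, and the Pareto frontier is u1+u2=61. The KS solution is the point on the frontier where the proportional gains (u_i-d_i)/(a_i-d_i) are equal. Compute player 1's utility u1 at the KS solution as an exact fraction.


Step 1: At the KS point, (u1-d1)/r1 = (u2-d2)/r2 = t and u1+u2 = 61
Step 2: u1 = d1 + r1*t and u2 = d2 + r2*t, so (d1 + r1*t) + (d2 + r2*t) = 61
Step 3: t = (61 - 8 - 0)/(19 + 52) = 53/71
Step 4: u1 = d1 + r1*t = 8 + 19 * 53/71 = 1575/71
Step 5: (Check: u2 = d2 + r2*t = 2756/71; u1+u2 = 1575/71 + 2756/71 = 61, on the frontier.)

1575/71


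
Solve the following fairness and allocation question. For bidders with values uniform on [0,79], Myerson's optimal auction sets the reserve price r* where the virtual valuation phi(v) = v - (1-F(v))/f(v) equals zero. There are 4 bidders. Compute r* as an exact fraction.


Step 1: For U[0,79], F(v) = v/79 and f(v) = 1/79
Step 2: phi(v) = v - (1 - v/79)/(1/79) = v - (79 - v) = 2v - 79
Step 3: Set phi(r*) = 0: 2r* - 79 = 0
Step 4: r* = 79/2 (the number of bidders n = 4 does not enter)

79/2


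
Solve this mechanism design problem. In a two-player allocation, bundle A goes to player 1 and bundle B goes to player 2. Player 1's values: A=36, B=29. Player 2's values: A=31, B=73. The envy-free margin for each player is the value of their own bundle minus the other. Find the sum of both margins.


Step 1: Player 1's margin = v1(A) - v1(B) = 36 - 29 = 7
Step 2: Player 2's margin = v2(B) - v2(A) = 73 - 31 = 42
Step 3: Total margin = 7 + 42 = 49

49


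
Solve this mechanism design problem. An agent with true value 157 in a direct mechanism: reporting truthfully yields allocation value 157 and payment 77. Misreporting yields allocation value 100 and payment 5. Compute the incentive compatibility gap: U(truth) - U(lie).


Step 1: U(truth) = value - payment = 157 - 77 = 80
Step 2: U(lie) = allocation - payment = 100 - 5 = 95
Step 3: IC gap = 80 - 95 = -15

-15


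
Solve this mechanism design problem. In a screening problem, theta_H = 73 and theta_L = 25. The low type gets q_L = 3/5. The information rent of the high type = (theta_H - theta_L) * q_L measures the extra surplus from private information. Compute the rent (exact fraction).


Step 1: theta_H - theta_L = 73 - 25 = 48
Step 2: Information rent = (theta_H - theta_L) * q_L
Step 3: = 48 * 3/5
Step 4: = 144/5

144/5


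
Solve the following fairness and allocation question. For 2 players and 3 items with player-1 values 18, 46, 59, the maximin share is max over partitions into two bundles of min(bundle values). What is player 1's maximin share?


Step 1: Item values = 18, 46, 59
Step 2: Enumerate all 2-bundle partitions and take the smaller bundle:
  Partition 1: {18} vs {46,59} -> bundles 18, 105; min = 18
  Partition 2: {46} vs {18,59} -> bundles 46, 77; min = 46
  Partition 3: {59} vs {18,46} -> bundles 59, 64; min = 59
Step 3: MMS = max(18, 46, 59) = 59

59


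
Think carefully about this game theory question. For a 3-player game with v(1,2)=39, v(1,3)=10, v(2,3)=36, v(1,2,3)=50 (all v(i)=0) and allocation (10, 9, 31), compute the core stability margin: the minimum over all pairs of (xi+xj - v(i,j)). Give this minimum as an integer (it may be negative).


Step 1: Slack for coalition (1,2): x1+x2 - v12 = 19 - 39 = -20
Step 2: Slack for coalition (1,3): x1+x3 - v13 = 41 - 10 = 31
Step 3: Slack for coalition (2,3): x2+x3 - v23 = 40 - 36 = 4
Step 4: Minimum slack = min(-20, 31, 4) = -20, attained by (1,2); coalition (1,2) can block (slack < 0), so the allocation is not in the core

-20


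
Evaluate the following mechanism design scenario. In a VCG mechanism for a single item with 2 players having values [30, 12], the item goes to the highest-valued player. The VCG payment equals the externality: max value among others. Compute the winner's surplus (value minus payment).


Step 1: The winner is the agent with the highest value: agent 0 with value 30
Step 2: Values of other agents: [12]
Step 3: VCG payment = max of others' values = 12
Step 4: Surplus = 30 - 12 = 18

18


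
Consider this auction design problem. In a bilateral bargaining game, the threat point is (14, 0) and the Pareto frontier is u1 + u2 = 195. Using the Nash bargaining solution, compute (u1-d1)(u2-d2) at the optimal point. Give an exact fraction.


Step 1: The Nash solution splits surplus symmetrically above the disagreement point
Step 2: u1 = (total + d1 - d2)/2 = (195 + 14 - 0)/2 = 209/2
Step 3: u2 = (total - d1 + d2)/2 = (195 - 14 + 0)/2 = 181/2
Step 4: Nash product = (209/2 - 14) * (181/2 - 0)
Step 5: = 181/2 * 181/2 = 32761/4

32761/4


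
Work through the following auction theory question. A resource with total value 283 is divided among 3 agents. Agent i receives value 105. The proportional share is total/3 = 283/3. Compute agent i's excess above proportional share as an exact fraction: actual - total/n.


Step 1: Proportional share = 283/3
Step 2: Agent's actual allocation = 105
Step 3: Excess = 105 - 283/3 = 32/3

32/3


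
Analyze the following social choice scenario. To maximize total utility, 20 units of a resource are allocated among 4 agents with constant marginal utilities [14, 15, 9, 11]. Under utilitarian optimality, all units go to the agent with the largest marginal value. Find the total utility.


Step 1: The marginal utilities are [14, 15, 9, 11]
Step 2: The highest marginal utility is 15
Step 3: All 20 units go to that agent
Step 4: Total utility = 15 * 20 = 300

300


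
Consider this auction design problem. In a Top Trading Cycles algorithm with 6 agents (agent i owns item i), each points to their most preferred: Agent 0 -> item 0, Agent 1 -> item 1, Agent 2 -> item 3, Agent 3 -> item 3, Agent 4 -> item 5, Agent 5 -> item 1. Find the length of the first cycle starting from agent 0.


Step 1: Trace the pointer graph from agent 0: 0 -> 0
Step 2: A cycle is detected when we revisit agent 0
Step 3: The cycle is: 0 -> 0
Step 4: Cycle length = 1

1


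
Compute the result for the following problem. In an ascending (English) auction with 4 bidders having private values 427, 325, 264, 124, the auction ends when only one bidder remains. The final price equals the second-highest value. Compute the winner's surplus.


Step 1: Identify the highest value: 427
Step 2: Identify the second-highest value: 325
Step 3: The final price = second-highest value = 325
Step 4: Surplus = 427 - 325 = 102

102


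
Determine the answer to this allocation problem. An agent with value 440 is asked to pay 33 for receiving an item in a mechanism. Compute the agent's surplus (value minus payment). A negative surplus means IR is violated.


Step 1: Surplus = value - payment = 440 - 33 = 407
Step 2: IR is satisfied (surplus >= 0)

407


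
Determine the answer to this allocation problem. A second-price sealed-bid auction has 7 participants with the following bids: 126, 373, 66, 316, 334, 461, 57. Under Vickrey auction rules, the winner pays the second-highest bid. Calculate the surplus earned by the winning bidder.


Step 1: Sort bids in descending order: 461, 373, 334, 316, 126, 66, 57
Step 2: The winning bid is the highest: 461
Step 3: The payment equals the second-highest bid: 373
Step 4: Surplus = winner's bid - payment = 461 - 373 = 88

88
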